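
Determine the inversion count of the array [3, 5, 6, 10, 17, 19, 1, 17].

Finding inversions in [3, 5, 6, 10, 17, 19, 1, 17]:

(0, 6): arr[0]=3 > arr[6]=1
(1, 6): arr[1]=5 > arr[6]=1
(2, 6): arr[2]=6 > arr[6]=1
(3, 6): arr[3]=10 > arr[6]=1
(4, 6): arr[4]=17 > arr[6]=1
(5, 6): arr[5]=19 > arr[6]=1
(5, 7): arr[5]=19 > arr[7]=17

Total inversions: 7

The array has 7 inversion(s): (0,6), (1,6), (2,6), (3,6), (4,6), (5,6), (5,7). Each pair (i,j) satisfies i < j and arr[i] > arr[j].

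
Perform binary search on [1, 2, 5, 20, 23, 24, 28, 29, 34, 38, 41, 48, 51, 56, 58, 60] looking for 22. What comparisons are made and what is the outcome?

Binary search for 22 in [1, 2, 5, 20, 23, 24, 28, 29, 34, 38, 41, 48, 51, 56, 58, 60]:

lo=0, hi=15, mid=7, arr[mid]=29 -> 29 > 22, search left half
lo=0, hi=6, mid=3, arr[mid]=20 -> 20 < 22, search right half
lo=4, hi=6, mid=5, arr[mid]=24 -> 24 > 22, search left half
lo=4, hi=4, mid=4, arr[mid]=23 -> 23 > 22, search left half
lo=4 > hi=3, target 22 not found

Binary search determines that 22 is not in the array after 4 comparisons. The search space was exhausted without finding the target.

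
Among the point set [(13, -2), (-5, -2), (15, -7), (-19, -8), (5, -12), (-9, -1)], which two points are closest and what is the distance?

Computing all pairwise distances among 6 points:

d((13, -2), (-5, -2)) = 18.0
d((13, -2), (15, -7)) = 5.3852
d((13, -2), (-19, -8)) = 32.5576
d((13, -2), (5, -12)) = 12.8062
d((13, -2), (-9, -1)) = 22.0227
d((-5, -2), (15, -7)) = 20.6155
d((-5, -2), (-19, -8)) = 15.2315
d((-5, -2), (5, -12)) = 14.1421
d((-5, -2), (-9, -1)) = 4.1231 <-- minimum
d((15, -7), (-19, -8)) = 34.0147
d((15, -7), (5, -12)) = 11.1803
d((15, -7), (-9, -1)) = 24.7386
d((-19, -8), (5, -12)) = 24.3311
d((-19, -8), (-9, -1)) = 12.2066
d((5, -12), (-9, -1)) = 17.8045

Closest pair: (-5, -2) and (-9, -1) with distance 4.1231

The closest pair is (-5, -2) and (-9, -1) with Euclidean distance 4.1231. For 6 points, brute-force pairwise comparison is shown above. For large n, the divide-and-conquer algorithm (sort by x, recurse on halves, check the dividing strip) achieves O(n log n).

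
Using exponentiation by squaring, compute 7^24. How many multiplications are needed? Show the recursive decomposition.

Computing 7^24 by squaring (build up from 7^1; each line after the first costs one multiplication):

7^1 = 7
7^2 = (7^1)^2 = 7^2 = 49
7^3 = 7 * 7^2 = 7 * 49 = 343
7^6 = (7^3)^2 = 343^2 = 117649
7^12 = (7^6)^2 = 117649^2 = 13841287201
7^24 = (7^12)^2 = 13841287201^2 = 191581231380566414401

Result: 191581231380566414401
Multiplications needed: 5 (5 lines after 7^1)

7^24 = 191581231380566414401. Using exponentiation by squaring, this requires 5 multiplications. The key idea: if the exponent is even, square the half-power; if odd, multiply by the base once.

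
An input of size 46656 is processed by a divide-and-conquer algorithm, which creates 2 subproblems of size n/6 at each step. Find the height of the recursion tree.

For divide and conquer with division factor 6:

Problem sizes at each level:
Level 0: 46656
Level 1: 7776
Level 2: 1296
Level 3: 216
Level 4: 36
Level 5: 6
Level 6: 1

The root is level 0 and the size-1 base case is level 6 (the tree spans levels 0 through 6, i.e. 7 levels counting the root), so the depth is the number of divisions: log_6(46656) = 6

The recursion tree depth is log_6(46656) = 6. At each level, the problem size is divided by 6, so it takes 6 divisions to reduce to a base case of size 1. The algorithm makes 2 recursive calls at each level.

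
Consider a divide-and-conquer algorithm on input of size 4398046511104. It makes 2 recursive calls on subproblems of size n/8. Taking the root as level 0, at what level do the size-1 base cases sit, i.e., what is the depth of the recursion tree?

For divide and conquer with division factor 8:

Problem sizes at each level:
Level 0: 4398046511104
Level 1: 549755813888
Level 2: 68719476736
Level 3: 8589934592
Level 4: 1073741824
Level 5: 134217728
Level 6: 16777216
Level 7: 2097152
Level 8: 262144
Level 9: 32768
Level 10: 4096
Level 11: 512
Level 12: 64
Level 13: 8
Level 14: 1

The root is level 0 and the size-1 base case is level 14 (the tree spans levels 0 through 14, i.e. 15 levels counting the root), so the depth is the number of divisions: log_8(4398046511104) = 14

The recursion tree depth is log_8(4398046511104) = 14. At each level, the problem size is divided by 8, so it takes 14 divisions to reduce to a base case of size 1. The algorithm makes 2 recursive calls at each level.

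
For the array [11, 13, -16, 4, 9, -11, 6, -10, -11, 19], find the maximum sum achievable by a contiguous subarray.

Using Kadane's algorithm on [11, 13, -16, 4, 9, -11, 6, -10, -11, 19]:

Scanning through the array:
Position 1 (value 13): max_ending_here = 24, max_so_far = 24
Position 2 (value -16): max_ending_here = 8, max_so_far = 24
Position 3 (value 4): max_ending_here = 12, max_so_far = 24
Position 4 (value 9): max_ending_here = 21, max_so_far = 24
Position 5 (value -11): max_ending_here = 10, max_so_far = 24
Position 6 (value 6): max_ending_here = 16, max_so_far = 24
Position 7 (value -10): max_ending_here = 6, max_so_far = 24
Position 8 (value -11): max_ending_here = -5, max_so_far = 24
Position 9 (value 19): max_ending_here = 19, max_so_far = 24

Maximum subarray: [11, 13]
Maximum sum: 24

The maximum subarray is [11, 13] with sum 24. This subarray runs from index 0 to index 1.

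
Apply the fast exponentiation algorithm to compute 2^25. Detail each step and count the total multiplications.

Computing 2^25 by squaring (build up from 2^1; each line after the first costs one multiplication):

2^1 = 2
2^2 = (2^1)^2 = 2^2 = 4
2^3 = 2 * 2^2 = 2 * 4 = 8
2^6 = (2^3)^2 = 8^2 = 64
2^12 = (2^6)^2 = 64^2 = 4096
2^24 = (2^12)^2 = 4096^2 = 16777216
2^25 = 2 * 2^24 = 2 * 16777216 = 33554432

Result: 33554432
Multiplications needed: 6 (6 lines after 2^1)

2^25 = 33554432. Using exponentiation by squaring, this requires 6 multiplications. The key idea: if the exponent is even, square the half-power; if odd, multiply by the base once.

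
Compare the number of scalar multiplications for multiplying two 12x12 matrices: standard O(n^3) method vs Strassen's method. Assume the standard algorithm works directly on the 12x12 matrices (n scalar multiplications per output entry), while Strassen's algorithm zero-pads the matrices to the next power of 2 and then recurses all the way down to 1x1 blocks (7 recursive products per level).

Matrix multiplication for 12x12 matrices:

Strassen's algorithm requires power-of-2 dimensions. Pad 12x12 to 16x16 (next power of 2).

Standard algorithm: 12^3 = 1728 multiplications
Strassen's algorithm: 7^(log2(16)) = 7^4 = 2401 multiplications
Difference: 1728 - 2401 = -673 (Strassen uses MORE here due to padding overhead — for small or just-over-power-of-2 n, padding can outweigh the per-level savings)

Standard: 1728 multiplications (12^3). Strassen: 2401 multiplications (7^4, after padding to 16x16). Strassen reduces 8 recursive multiplications to 7 at each level.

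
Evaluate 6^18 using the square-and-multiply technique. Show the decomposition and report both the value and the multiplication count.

Computing 6^18 by squaring (build up from 6^1; each line after the first costs one multiplication):

6^1 = 6
6^2 = (6^1)^2 = 6^2 = 36
6^4 = (6^2)^2 = 36^2 = 1296
6^8 = (6^4)^2 = 1296^2 = 1679616
6^9 = 6 * 6^8 = 6 * 1679616 = 10077696
6^18 = (6^9)^2 = 10077696^2 = 101559956668416

Result: 101559956668416
Multiplications needed: 5 (5 lines after 6^1)

6^18 = 101559956668416. Using exponentiation by squaring, this requires 5 multiplications. The key idea: if the exponent is even, square the half-power; if odd, multiply by the base once.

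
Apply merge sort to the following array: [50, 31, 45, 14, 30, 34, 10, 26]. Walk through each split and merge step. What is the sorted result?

Merge sort trace:

Split: [50, 31, 45, 14, 30, 34, 10, 26] -> [50, 31, 45, 14] and [30, 34, 10, 26]
  Split: [50, 31, 45, 14] -> [50, 31] and [45, 14]
    Split: [50, 31] -> [50] and [31]
    Merge: [50] + [31] -> [31, 50]
    Split: [45, 14] -> [45] and [14]
    Merge: [45] + [14] -> [14, 45]
  Merge: [31, 50] + [14, 45] -> [14, 31, 45, 50]
  Split: [30, 34, 10, 26] -> [30, 34] and [10, 26]
    Split: [30, 34] -> [30] and [34]
    Merge: [30] + [34] -> [30, 34]
    Split: [10, 26] -> [10] and [26]
    Merge: [10] + [26] -> [10, 26]
  Merge: [30, 34] + [10, 26] -> [10, 26, 30, 34]
Merge: [14, 31, 45, 50] + [10, 26, 30, 34] -> [10, 14, 26, 30, 31, 34, 45, 50]

Final sorted array: [10, 14, 26, 30, 31, 34, 45, 50]

The merge sort proceeds by recursively splitting the array and merging sorted halves.
After all merges, the sorted array is [10, 14, 26, 30, 31, 34, 45, 50].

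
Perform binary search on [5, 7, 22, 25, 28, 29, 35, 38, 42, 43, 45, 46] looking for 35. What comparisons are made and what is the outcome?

Binary search for 35 in [5, 7, 22, 25, 28, 29, 35, 38, 42, 43, 45, 46]:

lo=0, hi=11, mid=5, arr[mid]=29 -> 29 < 35, search right half
lo=6, hi=11, mid=8, arr[mid]=42 -> 42 > 35, search left half
lo=6, hi=7, mid=6, arr[mid]=35 -> Found target at index 6!

Binary search finds 35 at index 6 after 3 comparisons. The search repeatedly halves the search space by comparing with the middle element.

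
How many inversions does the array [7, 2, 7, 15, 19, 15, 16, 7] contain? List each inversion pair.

Finding inversions in [7, 2, 7, 15, 19, 15, 16, 7]:

(0, 1): arr[0]=7 > arr[1]=2
(3, 7): arr[3]=15 > arr[7]=7
(4, 5): arr[4]=19 > arr[5]=15
(4, 6): arr[4]=19 > arr[6]=16
(4, 7): arr[4]=19 > arr[7]=7
(5, 7): arr[5]=15 > arr[7]=7
(6, 7): arr[6]=16 > arr[7]=7

Total inversions: 7

The array has 7 inversion(s): (0,1), (3,7), (4,5), (4,6), (4,7), (5,7), (6,7). Each pair (i,j) satisfies i < j and arr[i] > arr[j].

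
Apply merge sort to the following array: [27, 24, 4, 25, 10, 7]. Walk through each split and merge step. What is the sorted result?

Merge sort trace:

Split: [27, 24, 4, 25, 10, 7] -> [27, 24, 4] and [25, 10, 7]
  Split: [27, 24, 4] -> [27] and [24, 4]
    Split: [24, 4] -> [24] and [4]
    Merge: [24] + [4] -> [4, 24]
  Merge: [27] + [4, 24] -> [4, 24, 27]
  Split: [25, 10, 7] -> [25] and [10, 7]
    Split: [10, 7] -> [10] and [7]
    Merge: [10] + [7] -> [7, 10]
  Merge: [25] + [7, 10] -> [7, 10, 25]
Merge: [4, 24, 27] + [7, 10, 25] -> [4, 7, 10, 24, 25, 27]

Final sorted array: [4, 7, 10, 24, 25, 27]

The merge sort proceeds by recursively splitting the array and merging sorted halves.
After all merges, the sorted array is [4, 7, 10, 24, 25, 27].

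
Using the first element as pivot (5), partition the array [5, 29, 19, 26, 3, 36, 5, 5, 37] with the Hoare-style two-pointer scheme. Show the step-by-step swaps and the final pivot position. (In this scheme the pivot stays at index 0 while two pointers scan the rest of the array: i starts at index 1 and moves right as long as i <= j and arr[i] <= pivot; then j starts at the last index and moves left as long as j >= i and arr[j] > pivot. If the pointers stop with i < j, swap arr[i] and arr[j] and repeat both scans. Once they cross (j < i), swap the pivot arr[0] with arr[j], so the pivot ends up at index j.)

Hoare-style two-pointer partition with pivot = 5:

Initial array: [5, 29, 19, 26, 3, 36, 5, 5, 37]

Pointers start at i = 1, j = 8.
i stops at index 1 (arr[1]=29 > 5), j stops at index 7 (arr[7]=5 <= 5): swap arr[1] and arr[7], array becomes [5, 5, 19, 26, 3, 36, 5, 29, 37]
i stops at index 2 (arr[2]=19 > 5), j stops at index 6 (arr[6]=5 <= 5): swap arr[2] and arr[6], array becomes [5, 5, 5, 26, 3, 36, 19, 29, 37]
i stops at index 3 (arr[3]=26 > 5), j stops at index 4 (arr[4]=3 <= 5): swap arr[3] and arr[4], array becomes [5, 5, 5, 3, 26, 36, 19, 29, 37]
i ends at 4, j ends at 3: the pointers have crossed (j < i), so scanning stops.

Swap pivot arr[0] with arr[3] to place pivot at position 3: [3, 5, 5, 5, 26, 36, 19, 29, 37]
Pivot position: 3

After partitioning with pivot 5, the array becomes [3, 5, 5, 5, 26, 36, 19, 29, 37]. The pivot is placed at index 3. All elements to the left of the pivot are <= 5, and all elements to the right are > 5.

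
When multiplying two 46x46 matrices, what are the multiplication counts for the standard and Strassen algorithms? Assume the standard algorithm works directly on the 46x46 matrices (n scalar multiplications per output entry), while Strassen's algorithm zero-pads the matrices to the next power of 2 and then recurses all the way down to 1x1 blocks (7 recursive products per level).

Matrix multiplication for 46x46 matrices:

Strassen's algorithm requires power-of-2 dimensions. Pad 46x46 to 64x64 (next power of 2).

Standard algorithm: 46^3 = 97336 multiplications
Strassen's algorithm: 7^(log2(64)) = 7^6 = 117649 multiplications
Difference: 97336 - 117649 = -20313 (Strassen uses MORE here due to padding overhead — for small or just-over-power-of-2 n, padding can outweigh the per-level savings)

Standard: 97336 multiplications (46^3). Strassen: 117649 multiplications (7^6, after padding to 64x64). Strassen reduces 8 recursive multiplications to 7 at each level.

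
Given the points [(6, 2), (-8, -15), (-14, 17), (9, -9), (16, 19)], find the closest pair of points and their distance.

Computing all pairwise distances among 5 points:

d((6, 2), (-8, -15)) = 22.0227
d((6, 2), (-14, 17)) = 25.0
d((6, 2), (9, -9)) = 11.4018 <-- minimum
d((6, 2), (16, 19)) = 19.7231
d((-8, -15), (-14, 17)) = 32.5576
d((-8, -15), (9, -9)) = 18.0278
d((-8, -15), (16, 19)) = 41.6173
d((-14, 17), (9, -9)) = 34.7131
d((-14, 17), (16, 19)) = 30.0666
d((9, -9), (16, 19)) = 28.8617

Closest pair: (6, 2) and (9, -9) with distance 11.4018

The closest pair is (6, 2) and (9, -9) with Euclidean distance 11.4018. For 5 points, brute-force pairwise comparison is shown above. For large n, the divide-and-conquer algorithm (sort by x, recurse on halves, check the dividing strip) achieves O(n log n).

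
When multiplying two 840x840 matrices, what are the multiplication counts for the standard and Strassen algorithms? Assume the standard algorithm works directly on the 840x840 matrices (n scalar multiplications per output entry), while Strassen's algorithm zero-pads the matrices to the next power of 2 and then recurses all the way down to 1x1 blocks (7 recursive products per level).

Matrix multiplication for 840x840 matrices:

Strassen's algorithm requires power-of-2 dimensions. Pad 840x840 to 1024x1024 (next power of 2).

Standard algorithm: 840^3 = 592704000 multiplications
Strassen's algorithm: 7^(log2(1024)) = 7^10 = 282475249 multiplications
Savings: 592704000 - 282475249 = 310228751 multiplications

Standard: 592704000 multiplications (840^3). Strassen: 282475249 multiplications (7^10, after padding to 1024x1024). Strassen reduces 8 recursive multiplications to 7 at each level.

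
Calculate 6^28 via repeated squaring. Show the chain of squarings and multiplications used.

Computing 6^28 by squaring (build up from 6^1; each line after the first costs one multiplication):

6^1 = 6
6^2 = (6^1)^2 = 6^2 = 36
6^3 = 6 * 6^2 = 6 * 36 = 216
6^6 = (6^3)^2 = 216^2 = 46656
6^7 = 6 * 6^6 = 6 * 46656 = 279936
6^14 = (6^7)^2 = 279936^2 = 78364164096
6^28 = (6^14)^2 = 78364164096^2 = 6140942214464815497216

Result: 6140942214464815497216
Multiplications needed: 6 (6 lines after 6^1)

6^28 = 6140942214464815497216. Using exponentiation by squaring, this requires 6 multiplications. The key idea: if the exponent is even, square the half-power; if odd, multiply by the base once.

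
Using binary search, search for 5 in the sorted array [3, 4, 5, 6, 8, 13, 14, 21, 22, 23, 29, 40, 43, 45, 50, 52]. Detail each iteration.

Binary search for 5 in [3, 4, 5, 6, 8, 13, 14, 21, 22, 23, 29, 40, 43, 45, 50, 52]:

lo=0, hi=15, mid=7, arr[mid]=21 -> 21 > 5, search left half
lo=0, hi=6, mid=3, arr[mid]=6 -> 6 > 5, search left half
lo=0, hi=2, mid=1, arr[mid]=4 -> 4 < 5, search right half
lo=2, hi=2, mid=2, arr[mid]=5 -> Found target at index 2!

Binary search finds 5 at index 2 after 4 comparisons. The search repeatedly halves the search space by comparing with the middle element.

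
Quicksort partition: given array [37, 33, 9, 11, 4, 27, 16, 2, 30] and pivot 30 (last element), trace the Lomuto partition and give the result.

Lomuto partition with pivot = 30:

Initial array: [37, 33, 9, 11, 4, 27, 16, 2, 30]

arr[0]=37 > 30: no swap
arr[1]=33 > 30: no swap
arr[2]=9 <= 30: swap with position 0, array becomes [9, 33, 37, 11, 4, 27, 16, 2, 30]
arr[3]=11 <= 30: swap with position 1, array becomes [9, 11, 37, 33, 4, 27, 16, 2, 30]
arr[4]=4 <= 30: swap with position 2, array becomes [9, 11, 4, 33, 37, 27, 16, 2, 30]
arr[5]=27 <= 30: swap with position 3, array becomes [9, 11, 4, 27, 37, 33, 16, 2, 30]
arr[6]=16 <= 30: swap with position 4, array becomes [9, 11, 4, 27, 16, 33, 37, 2, 30]
arr[7]=2 <= 30: swap with position 5, array becomes [9, 11, 4, 27, 16, 2, 37, 33, 30]

Place pivot at position 6: [9, 11, 4, 27, 16, 2, 30, 33, 37]
Pivot position: 6

After partitioning with pivot 30, the array becomes [9, 11, 4, 27, 16, 2, 30, 33, 37]. The pivot is placed at index 6. All elements to the left of the pivot are <= 30, and all elements to the right are > 30.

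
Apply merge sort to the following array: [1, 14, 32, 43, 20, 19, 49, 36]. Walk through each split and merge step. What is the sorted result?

Merge sort trace:

Split: [1, 14, 32, 43, 20, 19, 49, 36] -> [1, 14, 32, 43] and [20, 19, 49, 36]
  Split: [1, 14, 32, 43] -> [1, 14] and [32, 43]
    Split: [1, 14] -> [1] and [14]
    Merge: [1] + [14] -> [1, 14]
    Split: [32, 43] -> [32] and [43]
    Merge: [32] + [43] -> [32, 43]
  Merge: [1, 14] + [32, 43] -> [1, 14, 32, 43]
  Split: [20, 19, 49, 36] -> [20, 19] and [49, 36]
    Split: [20, 19] -> [20] and [19]
    Merge: [20] + [19] -> [19, 20]
    Split: [49, 36] -> [49] and [36]
    Merge: [49] + [36] -> [36, 49]
  Merge: [19, 20] + [36, 49] -> [19, 20, 36, 49]
Merge: [1, 14, 32, 43] + [19, 20, 36, 49] -> [1, 14, 19, 20, 32, 36, 43, 49]

Final sorted array: [1, 14, 19, 20, 32, 36, 43, 49]

The merge sort proceeds by recursively splitting the array and merging sorted halves.
After all merges, the sorted array is [1, 14, 19, 20, 32, 36, 43, 49].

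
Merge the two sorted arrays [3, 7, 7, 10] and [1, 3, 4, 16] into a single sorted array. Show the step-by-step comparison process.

Merging process:

Compare 3 vs 1: take 1 from right. Merged: [1]
Compare 3 vs 3: take 3 from left. Merged: [1, 3]
Compare 7 vs 3: take 3 from right. Merged: [1, 3, 3]
Compare 7 vs 4: take 4 from right. Merged: [1, 3, 3, 4]
Compare 7 vs 16: take 7 from left. Merged: [1, 3, 3, 4, 7]
Compare 7 vs 16: take 7 from left. Merged: [1, 3, 3, 4, 7, 7]
Compare 10 vs 16: take 10 from left. Merged: [1, 3, 3, 4, 7, 7, 10]
Append remaining from right: [16]. Merged: [1, 3, 3, 4, 7, 7, 10, 16]

Final merged array: [1, 3, 3, 4, 7, 7, 10, 16]
Total comparisons: 7

The merged array is [1, 3, 3, 4, 7, 7, 10, 16], requiring 7 comparisons. The merge step runs in O(n) time where n is the total number of elements.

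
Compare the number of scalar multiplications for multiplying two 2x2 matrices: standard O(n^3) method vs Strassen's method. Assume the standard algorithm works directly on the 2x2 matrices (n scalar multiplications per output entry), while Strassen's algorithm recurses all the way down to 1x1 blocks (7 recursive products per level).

Matrix multiplication for 2x2 matrices:

Standard algorithm: 2^3 = 8 multiplications
Strassen's algorithm: 7^(log2(2)) = 7^1 = 7 multiplications
Savings: 8 - 7 = 1 multiplications

Standard: 8 multiplications (2^3). Strassen: 7 multiplications (7^1). Strassen reduces 8 recursive multiplications to 7 at each level.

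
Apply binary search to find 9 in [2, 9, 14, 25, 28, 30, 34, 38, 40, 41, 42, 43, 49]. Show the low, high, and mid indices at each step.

Binary search for 9 in [2, 9, 14, 25, 28, 30, 34, 38, 40, 41, 42, 43, 49]:

lo=0, hi=12, mid=6, arr[mid]=34 -> 34 > 9, search left half
lo=0, hi=5, mid=2, arr[mid]=14 -> 14 > 9, search left half
lo=0, hi=1, mid=0, arr[mid]=2 -> 2 < 9, search right half
lo=1, hi=1, mid=1, arr[mid]=9 -> Found target at index 1!

Binary search finds 9 at index 1 after 4 comparisons. The search repeatedly halves the search space by comparing with the middle element.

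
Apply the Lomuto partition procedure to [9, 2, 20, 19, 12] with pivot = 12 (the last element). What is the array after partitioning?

Lomuto partition with pivot = 12:

Initial array: [9, 2, 20, 19, 12]

arr[0]=9 <= 12: swap with position 0, array becomes [9, 2, 20, 19, 12]
arr[1]=2 <= 12: swap with position 1, array becomes [9, 2, 20, 19, 12]
arr[2]=20 > 12: no swap
arr[3]=19 > 12: no swap

Place pivot at position 2: [9, 2, 12, 19, 20]
Pivot position: 2

After partitioning with pivot 12, the array becomes [9, 2, 12, 19, 20]. The pivot is placed at index 2. All elements to the left of the pivot are <= 12, and all elements to the right are > 12.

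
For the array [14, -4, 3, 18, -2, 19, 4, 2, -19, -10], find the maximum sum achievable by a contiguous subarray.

Using Kadane's algorithm on [14, -4, 3, 18, -2, 19, 4, 2, -19, -10]:

Scanning through the array:
Position 1 (value -4): max_ending_here = 10, max_so_far = 14
Position 2 (value 3): max_ending_here = 13, max_so_far = 14
Position 3 (value 18): max_ending_here = 31, max_so_far = 31
Position 4 (value -2): max_ending_here = 29, max_so_far = 31
Position 5 (value 19): max_ending_here = 48, max_so_far = 48
Position 6 (value 4): max_ending_here = 52, max_so_far = 52
Position 7 (value 2): max_ending_here = 54, max_so_far = 54
Position 8 (value -19): max_ending_here = 35, max_so_far = 54
Position 9 (value -10): max_ending_here = 25, max_so_far = 54

Maximum subarray: [14, -4, 3, 18, -2, 19, 4, 2]
Maximum sum: 54

The maximum subarray is [14, -4, 3, 18, -2, 19, 4, 2] with sum 54. This subarray runs from index 0 to index 7.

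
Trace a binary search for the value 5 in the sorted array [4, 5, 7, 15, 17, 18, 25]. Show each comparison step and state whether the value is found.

Binary search for 5 in [4, 5, 7, 15, 17, 18, 25]:

lo=0, hi=6, mid=3, arr[mid]=15 -> 15 > 5, search left half
lo=0, hi=2, mid=1, arr[mid]=5 -> Found target at index 1!

Binary search finds 5 at index 1 after 2 comparisons. The search repeatedly halves the search space by comparing with the middle element.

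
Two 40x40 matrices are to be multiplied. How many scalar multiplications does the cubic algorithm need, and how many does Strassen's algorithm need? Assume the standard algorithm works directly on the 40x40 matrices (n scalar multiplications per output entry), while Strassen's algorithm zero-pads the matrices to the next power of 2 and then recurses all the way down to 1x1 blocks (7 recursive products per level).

Matrix multiplication for 40x40 matrices:

Strassen's algorithm requires power-of-2 dimensions. Pad 40x40 to 64x64 (next power of 2).

Standard algorithm: 40^3 = 64000 multiplications
Strassen's algorithm: 7^(log2(64)) = 7^6 = 117649 multiplications
Difference: 64000 - 117649 = -53649 (Strassen uses MORE here due to padding overhead — for small or just-over-power-of-2 n, padding can outweigh the per-level savings)

Standard: 64000 multiplications (40^3). Strassen: 117649 multiplications (7^6, after padding to 64x64). Strassen reduces 8 recursive multiplications to 7 at each level.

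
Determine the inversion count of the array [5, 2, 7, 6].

Finding inversions in [5, 2, 7, 6]:

(0, 1): arr[0]=5 > arr[1]=2
(2, 3): arr[2]=7 > arr[3]=6

Total inversions: 2

The array has 2 inversion(s): (0,1), (2,3). Each pair (i,j) satisfies i < j and arr[i] > arr[j].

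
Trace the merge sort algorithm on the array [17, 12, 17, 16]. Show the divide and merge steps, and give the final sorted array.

Merge sort trace:

Split: [17, 12, 17, 16] -> [17, 12] and [17, 16]
  Split: [17, 12] -> [17] and [12]
  Merge: [17] + [12] -> [12, 17]
  Split: [17, 16] -> [17] and [16]
  Merge: [17] + [16] -> [16, 17]
Merge: [12, 17] + [16, 17] -> [12, 16, 17, 17]

Final sorted array: [12, 16, 17, 17]

The merge sort proceeds by recursively splitting the array and merging sorted halves.
After all merges, the sorted array is [12, 16, 17, 17].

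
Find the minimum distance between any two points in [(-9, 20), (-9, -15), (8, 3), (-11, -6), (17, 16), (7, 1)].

Computing all pairwise distances among 6 points:

d((-9, 20), (-9, -15)) = 35.0
d((-9, 20), (8, 3)) = 24.0416
d((-9, 20), (-11, -6)) = 26.0768
d((-9, 20), (17, 16)) = 26.3059
d((-9, 20), (7, 1)) = 24.8395
d((-9, -15), (8, 3)) = 24.7588
d((-9, -15), (-11, -6)) = 9.2195
d((-9, -15), (17, 16)) = 40.4599
d((-9, -15), (7, 1)) = 22.6274
d((8, 3), (-11, -6)) = 21.0238
d((8, 3), (17, 16)) = 15.8114
d((8, 3), (7, 1)) = 2.2361 <-- minimum
d((-11, -6), (17, 16)) = 35.609
d((-11, -6), (7, 1)) = 19.3132
d((17, 16), (7, 1)) = 18.0278

Closest pair: (8, 3) and (7, 1) with distance 2.2361

The closest pair is (8, 3) and (7, 1) with Euclidean distance 2.2361. For 6 points, brute-force pairwise comparison is shown above. For large n, the divide-and-conquer algorithm (sort by x, recurse on halves, check the dividing strip) achieves O(n log n).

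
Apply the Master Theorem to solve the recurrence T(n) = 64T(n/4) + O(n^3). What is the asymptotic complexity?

Master Theorem for T(n) = 64T(n/4) + O(n^3):

a = 64, b = 4, c = 3
log_b(a) = log_4(64) = 3.0000

Case 2: c = 3 = log_4(64) = 3.0000
T(n) = O(n^3 log n) = O(n^3 log n)

For T(n) = 64T(n/4) + O(n^3): log_4(64) = 3.0000. This is Case 2 of the Master Theorem (c = log_b(a), equal work at all levels), giving O(n^3 log n).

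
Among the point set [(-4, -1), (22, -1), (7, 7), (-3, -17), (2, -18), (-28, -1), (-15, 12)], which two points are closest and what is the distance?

Computing all pairwise distances among 7 points:

d((-4, -1), (22, -1)) = 26.0
d((-4, -1), (7, 7)) = 13.6015
d((-4, -1), (-3, -17)) = 16.0312
d((-4, -1), (2, -18)) = 18.0278
d((-4, -1), (-28, -1)) = 24.0
d((-4, -1), (-15, 12)) = 17.0294
d((22, -1), (7, 7)) = 17.0
d((22, -1), (-3, -17)) = 29.6816
d((22, -1), (2, -18)) = 26.2488
d((22, -1), (-28, -1)) = 50.0
d((22, -1), (-15, 12)) = 39.2173
d((7, 7), (-3, -17)) = 26.0
d((7, 7), (2, -18)) = 25.4951
d((7, 7), (-28, -1)) = 35.9026
d((7, 7), (-15, 12)) = 22.561
d((-3, -17), (2, -18)) = 5.099 <-- minimum
d((-3, -17), (-28, -1)) = 29.6816
d((-3, -17), (-15, 12)) = 31.3847
d((2, -18), (-28, -1)) = 34.4819
d((2, -18), (-15, 12)) = 34.4819
d((-28, -1), (-15, 12)) = 18.3848

Closest pair: (-3, -17) and (2, -18) with distance 5.099

The closest pair is (-3, -17) and (2, -18) with Euclidean distance 5.099. For 7 points, brute-force pairwise comparison is shown above. For large n, the divide-and-conquer algorithm (sort by x, recurse on halves, check the dividing strip) achieves O(n log n).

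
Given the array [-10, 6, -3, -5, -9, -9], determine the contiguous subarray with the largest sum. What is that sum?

Using Kadane's algorithm on [-10, 6, -3, -5, -9, -9]:

Scanning through the array:
Position 1 (value 6): max_ending_here = 6, max_so_far = 6
Position 2 (value -3): max_ending_here = 3, max_so_far = 6
Position 3 (value -5): max_ending_here = -2, max_so_far = 6
Position 4 (value -9): max_ending_here = -9, max_so_far = 6
Position 5 (value -9): max_ending_here = -9, max_so_far = 6

Maximum subarray: [6]
Maximum sum: 6

The maximum subarray is [6] with sum 6. This subarray runs from index 1 to index 1.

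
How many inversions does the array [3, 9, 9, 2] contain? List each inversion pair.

Finding inversions in [3, 9, 9, 2]:

(0, 3): arr[0]=3 > arr[3]=2
(1, 3): arr[1]=9 > arr[3]=2
(2, 3): arr[2]=9 > arr[3]=2

Total inversions: 3

The array has 3 inversion(s): (0,3), (1,3), (2,3). Each pair (i,j) satisfies i < j and arr[i] > arr[j].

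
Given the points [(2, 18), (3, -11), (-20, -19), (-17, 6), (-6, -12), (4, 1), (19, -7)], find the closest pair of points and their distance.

Computing all pairwise distances among 7 points:

d((2, 18), (3, -11)) = 29.0172
d((2, 18), (-20, -19)) = 43.0465
d((2, 18), (-17, 6)) = 22.4722
d((2, 18), (-6, -12)) = 31.0483
d((2, 18), (4, 1)) = 17.1172
d((2, 18), (19, -7)) = 30.2324
d((3, -11), (-20, -19)) = 24.3516
d((3, -11), (-17, 6)) = 26.2488
d((3, -11), (-6, -12)) = 9.0554 <-- minimum
d((3, -11), (4, 1)) = 12.0416
d((3, -11), (19, -7)) = 16.4924
d((-20, -19), (-17, 6)) = 25.1794
d((-20, -19), (-6, -12)) = 15.6525
d((-20, -19), (4, 1)) = 31.241
d((-20, -19), (19, -7)) = 40.8044
d((-17, 6), (-6, -12)) = 21.095
d((-17, 6), (4, 1)) = 21.587
d((-17, 6), (19, -7)) = 38.2753
d((-6, -12), (4, 1)) = 16.4012
d((-6, -12), (19, -7)) = 25.4951
d((4, 1), (19, -7)) = 17.0

Closest pair: (3, -11) and (-6, -12) with distance 9.0554

The closest pair is (3, -11) and (-6, -12) with Euclidean distance 9.0554. For 7 points, brute-force pairwise comparison is shown above. For large n, the divide-and-conquer algorithm (sort by x, recurse on halves, check the dividing strip) achieves O(n log n).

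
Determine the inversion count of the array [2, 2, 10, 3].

Finding inversions in [2, 2, 10, 3]:

(2, 3): arr[2]=10 > arr[3]=3

Total inversions: 1

The array has 1 inversion(s): (2,3). Each pair (i,j) satisfies i < j and arr[i] > arr[j].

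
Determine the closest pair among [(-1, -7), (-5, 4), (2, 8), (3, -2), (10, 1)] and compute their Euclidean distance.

Computing all pairwise distances among 5 points:

d((-1, -7), (-5, 4)) = 11.7047
d((-1, -7), (2, 8)) = 15.2971
d((-1, -7), (3, -2)) = 6.4031 <-- minimum
d((-1, -7), (10, 1)) = 13.6015
d((-5, 4), (2, 8)) = 8.0623
d((-5, 4), (3, -2)) = 10.0
d((-5, 4), (10, 1)) = 15.2971
d((2, 8), (3, -2)) = 10.0499
d((2, 8), (10, 1)) = 10.6301
d((3, -2), (10, 1)) = 7.6158

Closest pair: (-1, -7) and (3, -2) with distance 6.4031

The closest pair is (-1, -7) and (3, -2) with Euclidean distance 6.4031. For 5 points, brute-force pairwise comparison is shown above. For large n, the divide-and-conquer algorithm (sort by x, recurse on halves, check the dividing strip) achieves O(n log n).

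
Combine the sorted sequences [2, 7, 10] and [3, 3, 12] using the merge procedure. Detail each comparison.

Merging process:

Compare 2 vs 3: take 2 from left. Merged: [2]
Compare 7 vs 3: take 3 from right. Merged: [2, 3]
Compare 7 vs 3: take 3 from right. Merged: [2, 3, 3]
Compare 7 vs 12: take 7 from left. Merged: [2, 3, 3, 7]
Compare 10 vs 12: take 10 from left. Merged: [2, 3, 3, 7, 10]
Append remaining from right: [12]. Merged: [2, 3, 3, 7, 10, 12]

Final merged array: [2, 3, 3, 7, 10, 12]
Total comparisons: 5

The merged array is [2, 3, 3, 7, 10, 12], requiring 5 comparisons. The merge step runs in O(n) time where n is the total number of elements.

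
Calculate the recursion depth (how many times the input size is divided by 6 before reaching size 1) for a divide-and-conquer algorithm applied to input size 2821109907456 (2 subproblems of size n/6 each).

For divide and conquer with division factor 6:

Problem sizes at each level:
Level 0: 2821109907456
Level 1: 470184984576
Level 2: 78364164096
Level 3: 13060694016
Level 4: 2176782336
Level 5: 362797056
Level 6: 60466176
Level 7: 10077696
Level 8: 1679616
Level 9: 279936
Level 10: 46656
Level 11: 7776
Level 12: 1296
Level 13: 216
Level 14: 36
Level 15: 6
Level 16: 1

The root is level 0 and the size-1 base case is level 16 (the tree spans levels 0 through 16, i.e. 17 levels counting the root), so the depth is the number of divisions: log_6(2821109907456) = 16

The recursion tree depth is log_6(2821109907456) = 16. At each level, the problem size is divided by 6, so it takes 16 divisions to reduce to a base case of size 1. The algorithm makes 2 recursive calls at each level.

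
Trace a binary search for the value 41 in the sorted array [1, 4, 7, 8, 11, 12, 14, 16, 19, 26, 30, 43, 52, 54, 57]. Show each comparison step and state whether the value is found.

Binary search for 41 in [1, 4, 7, 8, 11, 12, 14, 16, 19, 26, 30, 43, 52, 54, 57]:

lo=0, hi=14, mid=7, arr[mid]=16 -> 16 < 41, search right half
lo=8, hi=14, mid=11, arr[mid]=43 -> 43 > 41, search left half
lo=8, hi=10, mid=9, arr[mid]=26 -> 26 < 41, search right half
lo=10, hi=10, mid=10, arr[mid]=30 -> 30 < 41, search right half
lo=11 > hi=10, target 41 not found

Binary search determines that 41 is not in the array after 4 comparisons. The search space was exhausted without finding the target.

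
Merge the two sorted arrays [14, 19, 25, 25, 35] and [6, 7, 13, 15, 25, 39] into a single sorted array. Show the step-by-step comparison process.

Merging process:

Compare 14 vs 6: take 6 from right. Merged: [6]
Compare 14 vs 7: take 7 from right. Merged: [6, 7]
Compare 14 vs 13: take 13 from right. Merged: [6, 7, 13]
Compare 14 vs 15: take 14 from left. Merged: [6, 7, 13, 14]
Compare 19 vs 15: take 15 from right. Merged: [6, 7, 13, 14, 15]
Compare 19 vs 25: take 19 from left. Merged: [6, 7, 13, 14, 15, 19]
Compare 25 vs 25: take 25 from left. Merged: [6, 7, 13, 14, 15, 19, 25]
Compare 25 vs 25: take 25 from left. Merged: [6, 7, 13, 14, 15, 19, 25, 25]
Compare 35 vs 25: take 25 from right. Merged: [6, 7, 13, 14, 15, 19, 25, 25, 25]
Compare 35 vs 39: take 35 from left. Merged: [6, 7, 13, 14, 15, 19, 25, 25, 25, 35]
Append remaining from right: [39]. Merged: [6, 7, 13, 14, 15, 19, 25, 25, 25, 35, 39]

Final merged array: [6, 7, 13, 14, 15, 19, 25, 25, 25, 35, 39]
Total comparisons: 10

The merged array is [6, 7, 13, 14, 15, 19, 25, 25, 25, 35, 39], requiring 10 comparisons. The merge step runs in O(n) time where n is the total number of elements.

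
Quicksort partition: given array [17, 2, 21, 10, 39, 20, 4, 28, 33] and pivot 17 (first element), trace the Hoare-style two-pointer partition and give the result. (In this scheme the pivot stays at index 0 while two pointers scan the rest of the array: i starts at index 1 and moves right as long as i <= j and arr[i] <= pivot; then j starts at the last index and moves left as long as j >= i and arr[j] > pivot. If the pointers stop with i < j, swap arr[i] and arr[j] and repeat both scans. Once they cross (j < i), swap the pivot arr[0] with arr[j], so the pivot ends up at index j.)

Hoare-style two-pointer partition with pivot = 17:

Initial array: [17, 2, 21, 10, 39, 20, 4, 28, 33]

Pointers start at i = 1, j = 8.
i stops at index 2 (arr[2]=21 > 17), j stops at index 6 (arr[6]=4 <= 17): swap arr[2] and arr[6], array becomes [17, 2, 4, 10, 39, 20, 21, 28, 33]
i ends at 4, j ends at 3: the pointers have crossed (j < i), so scanning stops.

Swap pivot arr[0] with arr[3] to place pivot at position 3: [10, 2, 4, 17, 39, 20, 21, 28, 33]
Pivot position: 3

After partitioning with pivot 17, the array becomes [10, 2, 4, 17, 39, 20, 21, 28, 33]. The pivot is placed at index 3. All elements to the left of the pivot are <= 17, and all elements to the right are > 17.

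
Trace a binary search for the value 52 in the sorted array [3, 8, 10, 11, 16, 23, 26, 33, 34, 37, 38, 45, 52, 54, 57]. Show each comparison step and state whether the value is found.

Binary search for 52 in [3, 8, 10, 11, 16, 23, 26, 33, 34, 37, 38, 45, 52, 54, 57]:

lo=0, hi=14, mid=7, arr[mid]=33 -> 33 < 52, search right half
lo=8, hi=14, mid=11, arr[mid]=45 -> 45 < 52, search right half
lo=12, hi=14, mid=13, arr[mid]=54 -> 54 > 52, search left half
lo=12, hi=12, mid=12, arr[mid]=52 -> Found target at index 12!

Binary search finds 52 at index 12 after 4 comparisons. The search repeatedly halves the search space by comparing with the middle element.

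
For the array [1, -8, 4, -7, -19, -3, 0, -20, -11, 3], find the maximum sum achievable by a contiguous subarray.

Using Kadane's algorithm on [1, -8, 4, -7, -19, -3, 0, -20, -11, 3]:

Scanning through the array:
Position 1 (value -8): max_ending_here = -7, max_so_far = 1
Position 2 (value 4): max_ending_here = 4, max_so_far = 4
Position 3 (value -7): max_ending_here = -3, max_so_far = 4
Position 4 (value -19): max_ending_here = -19, max_so_far = 4
Position 5 (value -3): max_ending_here = -3, max_so_far = 4
Position 6 (value 0): max_ending_here = 0, max_so_far = 4
Position 7 (value -20): max_ending_here = -20, max_so_far = 4
Position 8 (value -11): max_ending_here = -11, max_so_far = 4
Position 9 (value 3): max_ending_here = 3, max_so_far = 4

Maximum subarray: [4]
Maximum sum: 4

The maximum subarray is [4] with sum 4. This subarray runs from index 2 to index 2.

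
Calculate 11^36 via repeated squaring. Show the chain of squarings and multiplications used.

Computing 11^36 by squaring (build up from 11^1; each line after the first costs one multiplication):

11^1 = 11
11^2 = (11^1)^2 = 11^2 = 121
11^4 = (11^2)^2 = 121^2 = 14641
11^8 = (11^4)^2 = 14641^2 = 214358881
11^9 = 11 * 11^8 = 11 * 214358881 = 2357947691
11^18 = (11^9)^2 = 2357947691^2 = 5559917313492231481
11^36 = (11^18)^2 = 5559917313492231481^2 = 30912680532870672635673352936887453361

Result: 30912680532870672635673352936887453361
Multiplications needed: 6 (6 lines after 11^1)

11^36 = 30912680532870672635673352936887453361. Using exponentiation by squaring, this requires 6 multiplications. The key idea: if the exponent is even, square the half-power; if odd, multiply by the base once.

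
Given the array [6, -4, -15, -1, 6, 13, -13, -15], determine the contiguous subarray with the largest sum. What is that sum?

Using Kadane's algorithm on [6, -4, -15, -1, 6, 13, -13, -15]:

Scanning through the array:
Position 1 (value -4): max_ending_here = 2, max_so_far = 6
Position 2 (value -15): max_ending_here = -13, max_so_far = 6
Position 3 (value -1): max_ending_here = -1, max_so_far = 6
Position 4 (value 6): max_ending_here = 6, max_so_far = 6
Position 5 (value 13): max_ending_here = 19, max_so_far = 19
Position 6 (value -13): max_ending_here = 6, max_so_far = 19
Position 7 (value -15): max_ending_here = -9, max_so_far = 19

Maximum subarray: [6, 13]
Maximum sum: 19

The maximum subarray is [6, 13] with sum 19. This subarray runs from index 4 to index 5.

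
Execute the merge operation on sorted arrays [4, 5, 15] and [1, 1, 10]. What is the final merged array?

Merging process:

Compare 4 vs 1: take 1 from right. Merged: [1]
Compare 4 vs 1: take 1 from right. Merged: [1, 1]
Compare 4 vs 10: take 4 from left. Merged: [1, 1, 4]
Compare 5 vs 10: take 5 from left. Merged: [1, 1, 4, 5]
Compare 15 vs 10: take 10 from right. Merged: [1, 1, 4, 5, 10]
Append remaining from left: [15]. Merged: [1, 1, 4, 5, 10, 15]

Final merged array: [1, 1, 4, 5, 10, 15]
Total comparisons: 5

The merged array is [1, 1, 4, 5, 10, 15], requiring 5 comparisons. The merge step runs in O(n) time where n is the total number of elements.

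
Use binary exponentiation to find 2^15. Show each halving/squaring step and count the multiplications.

Computing 2^15 by squaring (build up from 2^1; each line after the first costs one multiplication):

2^1 = 2
2^2 = (2^1)^2 = 2^2 = 4
2^3 = 2 * 2^2 = 2 * 4 = 8
2^6 = (2^3)^2 = 8^2 = 64
2^7 = 2 * 2^6 = 2 * 64 = 128
2^14 = (2^7)^2 = 128^2 = 16384
2^15 = 2 * 2^14 = 2 * 16384 = 32768

Result: 32768
Multiplications needed: 6 (6 lines after 2^1)

2^15 = 32768. Using exponentiation by squaring, this requires 6 multiplications. The key idea: if the exponent is even, square the half-power; if odd, multiply by the base once.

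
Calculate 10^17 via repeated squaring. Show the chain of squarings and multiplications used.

Computing 10^17 by squaring (build up from 10^1; each line after the first costs one multiplication):

10^1 = 10
10^2 = (10^1)^2 = 10^2 = 100
10^4 = (10^2)^2 = 100^2 = 10000
10^8 = (10^4)^2 = 10000^2 = 100000000
10^16 = (10^8)^2 = 100000000^2 = 10000000000000000
10^17 = 10 * 10^16 = 10 * 10000000000000000 = 100000000000000000

Result: 100000000000000000
Multiplications needed: 5 (5 lines after 10^1)

10^17 = 100000000000000000. Using exponentiation by squaring, this requires 5 multiplications. The key idea: if the exponent is even, square the half-power; if odd, multiply by the base once.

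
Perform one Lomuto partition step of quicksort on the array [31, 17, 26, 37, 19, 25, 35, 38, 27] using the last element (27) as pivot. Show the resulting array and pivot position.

Lomuto partition with pivot = 27:

Initial array: [31, 17, 26, 37, 19, 25, 35, 38, 27]

arr[0]=31 > 27: no swap
arr[1]=17 <= 27: swap with position 0, array becomes [17, 31, 26, 37, 19, 25, 35, 38, 27]
arr[2]=26 <= 27: swap with position 1, array becomes [17, 26, 31, 37, 19, 25, 35, 38, 27]
arr[3]=37 > 27: no swap
arr[4]=19 <= 27: swap with position 2, array becomes [17, 26, 19, 37, 31, 25, 35, 38, 27]
arr[5]=25 <= 27: swap with position 3, array becomes [17, 26, 19, 25, 31, 37, 35, 38, 27]
arr[6]=35 > 27: no swap
arr[7]=38 > 27: no swap

Place pivot at position 4: [17, 26, 19, 25, 27, 37, 35, 38, 31]
Pivot position: 4

After partitioning with pivot 27, the array becomes [17, 26, 19, 25, 27, 37, 35, 38, 31]. The pivot is placed at index 4. All elements to the left of the pivot are <= 27, and all elements to the right are > 27.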